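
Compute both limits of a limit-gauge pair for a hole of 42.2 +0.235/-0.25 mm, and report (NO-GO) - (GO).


GO = nominal - lower_tol (smallest hole = maximum material condition)
GO = 42.2 - 0.25 = 41.95
NO-GO = nominal + upper_tol (largest hole = least material condition)
NO-GO = 42.2 + 0.235 = 42.435
spread = NO-GO - GO = 42.435 - 41.95 = 0.4850

0.4850


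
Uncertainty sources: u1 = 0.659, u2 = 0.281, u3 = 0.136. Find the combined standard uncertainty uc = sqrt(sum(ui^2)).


uc = sqrt(0.659^2 + 0.281^2 + 0.136^2)
uc = sqrt(0.531738)
uc = 0.7292

0.7292


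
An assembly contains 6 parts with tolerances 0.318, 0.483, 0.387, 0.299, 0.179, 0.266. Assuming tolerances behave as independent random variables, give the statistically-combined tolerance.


RSS = sqrt(0.318^2 + 0.483^2 + 0.387^2 + 0.299^2 + 0.179^2 + 0.266^2)
= sqrt(0.67638)
= 0.8224

0.8224


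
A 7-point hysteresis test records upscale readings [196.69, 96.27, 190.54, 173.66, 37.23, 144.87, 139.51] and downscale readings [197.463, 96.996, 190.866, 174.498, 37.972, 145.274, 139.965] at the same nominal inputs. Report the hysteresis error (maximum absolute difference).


|196.69 - 197.463| = 0.7730
|96.27 - 96.996| = 0.7260
|190.54 - 190.866| = 0.3260
|173.66 - 174.498| = 0.8380
|37.23 - 37.972| = 0.7420
|144.87 - 145.274| = 0.4040
|139.51 - 139.965| = 0.4550
hysteresis = max(diffs) = 0.8380

0.8380


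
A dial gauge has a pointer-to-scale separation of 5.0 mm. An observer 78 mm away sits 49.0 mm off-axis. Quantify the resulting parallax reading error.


error = h * offset / d
= 5.0 * 49.0 / 78
= 3.1410

3.1410


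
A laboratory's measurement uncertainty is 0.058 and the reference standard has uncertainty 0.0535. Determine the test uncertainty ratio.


TUR = u_lab / u_ref
= 0.058 / 0.0535
= 1.0841

1.0841


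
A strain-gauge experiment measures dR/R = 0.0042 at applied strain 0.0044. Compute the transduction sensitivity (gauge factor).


GF = (dR/R) / epsilon
= 0.0042 / 0.0044
= 0.9545

0.9545


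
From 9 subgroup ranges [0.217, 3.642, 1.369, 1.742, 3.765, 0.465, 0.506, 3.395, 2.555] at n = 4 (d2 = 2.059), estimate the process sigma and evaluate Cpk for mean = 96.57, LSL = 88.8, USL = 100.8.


R_bar = (0.217 + 3.642 + 1.369 + 1.742 + 3.765 + 0.465 + 0.506 + 3.395 + 2.555) / 9 = 1.9617778
sigma = R_bar / d2 = 1.9617778 / 2.059 = 0.95278184
Cp = (USL - LSL)/(6*sigma) = (100.8 - 88.8)/(6*0.95278184) = 2.0991
Cpu = (100.8 - 96.57)/(3*0.95278184) = 1.4799
Cpl = (96.57 - 88.8)/(3*0.95278184) = 2.7184
Cpk = min(Cpu, Cpl) = 1.4799

1.4799


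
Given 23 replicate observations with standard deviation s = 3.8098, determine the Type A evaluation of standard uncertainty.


u_A = s / sqrt(n)
u_A = 3.8098 / sqrt(23)
u_A = 3.8098 / 4.7958315
u_A = 0.7944

0.7944


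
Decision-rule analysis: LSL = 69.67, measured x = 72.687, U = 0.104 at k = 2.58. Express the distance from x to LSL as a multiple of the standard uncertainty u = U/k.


u = U / k = 0.104 / 2.58 = 0.040310078
margin = |LSL - x| = |69.67 - 72.687| = 3.017
z = margin / u = 3.017 / 0.040310078
z = 74.8448

74.8448


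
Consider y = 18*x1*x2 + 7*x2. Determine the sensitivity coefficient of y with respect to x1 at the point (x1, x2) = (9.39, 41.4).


y = 18*x1*x2 + 7*x2
dy/dx1 = 18*x2
Evaluate at x2 = 41.4: c1 = 18 * 41.4
c1 = 745.2000

745.2000


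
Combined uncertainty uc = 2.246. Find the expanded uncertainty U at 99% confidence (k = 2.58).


U = k * uc
U = 2.58 * 2.246
U = 5.7947

5.7947


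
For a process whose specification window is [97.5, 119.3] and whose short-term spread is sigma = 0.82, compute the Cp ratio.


Cp = (USL - LSL) / (6 * sigma)
= (119.3 - 97.5) / (6 * 0.82)
= 21.8000 / 4.9200
= 4.4309

4.4309


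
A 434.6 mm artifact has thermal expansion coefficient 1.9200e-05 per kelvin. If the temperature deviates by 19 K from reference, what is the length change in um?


dL = L * alpha * dT
= 434.6 * 1.9200e-05 * 19
= 0.1585421 mm
dL_um = 0.1585421 * 1000 = 158.5421 um

158.5421


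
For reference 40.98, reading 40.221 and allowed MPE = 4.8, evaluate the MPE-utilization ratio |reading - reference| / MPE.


e = indication - reference = 40.221 - 40.98 = -0.7590
|e| = 0.7590
ratio = |e| / MPE = 0.7590 / 4.8
ratio = 0.1581

0.1581


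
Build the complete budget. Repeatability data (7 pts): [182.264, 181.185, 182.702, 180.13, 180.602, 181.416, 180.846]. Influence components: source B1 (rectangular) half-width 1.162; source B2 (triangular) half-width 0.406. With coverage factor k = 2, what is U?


mean = (182.264 + 181.185 + 182.702 + 180.13 + 180.602 + 181.416 + 180.846) / 7 = 181.3064286
s = sqrt(sum((x - mean)^2)/(n-1)) = 0.91136452
u_A = s / sqrt(n) = 0.91136452 / sqrt(7) = 0.34446341
u_B1 = 1.162 / sqrt(3) = 0.67088101
u_B2 = 0.406 / sqrt(6) = 0.16574881
uc = sqrt(0.34446341^2 + 0.67088101^2 + 0.16574881^2) = 0.77214574
U = k * uc = 2 * 0.77214574
U = 1.5443

1.5443


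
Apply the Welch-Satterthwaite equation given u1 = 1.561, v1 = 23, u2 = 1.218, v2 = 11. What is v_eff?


uc = sqrt(u1^2 + u2^2) = sqrt(1.561^2 + 1.218^2) = 1.9799609
v_eff = uc^4 / (u1^4/v1 + u2^4/v2)
= 1.9799609^4 / (1.561^4/23 + 1.218^4/11)
= 15.368322 / 0.4582336
v_eff = 33.5382

33.5382


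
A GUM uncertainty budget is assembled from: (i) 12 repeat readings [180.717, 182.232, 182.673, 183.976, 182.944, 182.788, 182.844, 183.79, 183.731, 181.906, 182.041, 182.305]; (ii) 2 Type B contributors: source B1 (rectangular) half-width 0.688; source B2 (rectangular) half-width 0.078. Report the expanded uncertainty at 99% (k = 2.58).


mean = (180.717 + 182.232 + 182.673 + 183.976 + 182.944 + 182.788 + 182.844 + 183.79 + 183.731 + 181.906 + 182.041 + 182.305) / 12 = 182.66225
s = sqrt(sum((x - mean)^2)/(n-1)) = 0.92061917
u_A = s / sqrt(n) = 0.92061917 / sqrt(12) = 0.26575986
u_B1 = 0.688 / sqrt(3) = 0.39721699
u_B2 = 0.078 / sqrt(3) = 0.045033321
uc = sqrt(0.26575986^2 + 0.39721699^2 + 0.045033321^2) = 0.48003921
U = k * uc = 2.58 * 0.48003921
U = 1.2385

1.2385


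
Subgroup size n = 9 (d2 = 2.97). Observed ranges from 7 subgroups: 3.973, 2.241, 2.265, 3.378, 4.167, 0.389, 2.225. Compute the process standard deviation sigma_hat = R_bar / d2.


R_bar = (3.973 + 2.241 + 2.265 + 3.378 + 4.167 + 0.389 + 2.225) / 7
R_bar = 18.638 / 7 = 2.6625714
sigma_hat = R_bar / d2 = 2.6625714 / 2.97 = 0.8965

0.8965


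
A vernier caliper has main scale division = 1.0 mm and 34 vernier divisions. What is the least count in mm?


LC = MSD / n_div
= 1.0 / 34
= 0.0294

0.0294


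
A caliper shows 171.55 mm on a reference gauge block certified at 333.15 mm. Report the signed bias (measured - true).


Systematic error = measured - true
= 171.55 - 333.15
= -161.6000

-161.6000


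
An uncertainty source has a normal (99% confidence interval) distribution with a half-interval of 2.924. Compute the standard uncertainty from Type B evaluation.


u_B = half_width / 2.576
u_B = 2.924 / 2.576
u_B = 1.1351

1.1351


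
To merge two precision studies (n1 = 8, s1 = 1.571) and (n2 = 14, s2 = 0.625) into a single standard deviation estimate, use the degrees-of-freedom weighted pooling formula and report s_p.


s_p = sqrt(((n1-1)*s1^2 + (n2-1)*s2^2) / (n1+n2-2))
numerator = (8-1)*1.571^2 + (14-1)*0.625^2 = 17.276287 + 5.078125 = 22.354412
denominator = 8 + 14 - 2 = 20
s_p^2 = 22.354412 / 20 = 1.1177206
s_p = sqrt(1.1177206) = 1.0572

1.0572


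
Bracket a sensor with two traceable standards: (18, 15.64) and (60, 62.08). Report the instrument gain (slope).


slope = (y2 - y1) / (x2 - x1)
= (62.08 - 15.64) / (60 - 18)
= 46.4400 / 42
= 1.1057

1.1057


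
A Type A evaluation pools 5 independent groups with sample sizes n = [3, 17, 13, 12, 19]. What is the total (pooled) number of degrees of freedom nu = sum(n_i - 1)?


nu = sum_i (n_i - 1)
nu = ((3 - 1) + (17 - 1) + (13 - 1) + (12 - 1) + (19 - 1))
nu = 2 + 16 + 12 + 11 + 18
nu = 59

59


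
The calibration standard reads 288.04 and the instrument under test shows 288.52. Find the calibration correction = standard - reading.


Correction = standard - reading
= 288.04 - 288.52
= -0.4800

-0.4800


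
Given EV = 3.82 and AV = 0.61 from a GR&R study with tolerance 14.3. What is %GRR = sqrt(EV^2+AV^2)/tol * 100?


GRR = sqrt(EV^2 + AV^2) = sqrt(3.82^2 + 0.61^2) = 3.8683976
%GRR = GRR / tol * 100 = 3.8683976 / 14.3 * 100
%GRR = 27.0517

27.0517


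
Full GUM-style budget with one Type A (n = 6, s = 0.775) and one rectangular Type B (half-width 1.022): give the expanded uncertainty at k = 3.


u_A = s / sqrt(n) = 0.775 / sqrt(6) = 0.31639243
u_B = half_width / sqrt(3) = 1.022 / sqrt(3) = 0.59005198
uc = sqrt(u_A^2 + u_B^2) = sqrt(0.31639243^2 + 0.59005198^2) = 0.66952633
U = k * uc = 3 * 0.66952633
U = 2.0086

2.0086


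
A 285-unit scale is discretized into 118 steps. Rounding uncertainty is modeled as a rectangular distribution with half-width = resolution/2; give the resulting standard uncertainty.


resolution = range / divisions
resolution = 285 / 118 = 2.4152542
u_res = resolution / (2*sqrt(3))
u_res = 2.4152542 / 3.4641016
u_res = 0.6972

0.6972


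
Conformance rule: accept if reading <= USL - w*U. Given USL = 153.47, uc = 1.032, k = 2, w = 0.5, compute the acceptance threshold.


U = k * uc = 2 * 1.032 = 2.064
guard band g = w * U = 0.5 * 2.064 = 1.032
AL = USL - g = 153.47 - 1.032
AL = 152.4380

152.4380


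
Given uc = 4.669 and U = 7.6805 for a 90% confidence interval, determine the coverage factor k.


k = U / uc
k = 7.6805 / 4.669
k = 1.645

1.645


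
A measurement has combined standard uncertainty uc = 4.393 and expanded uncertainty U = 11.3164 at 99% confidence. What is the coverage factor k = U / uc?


k = U / uc
k = 11.3164 / 4.393
k = 2.576

2.576


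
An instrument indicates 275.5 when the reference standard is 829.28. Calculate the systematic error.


Systematic error = measured - true
= 275.5 - 829.28
= -553.7800

-553.7800


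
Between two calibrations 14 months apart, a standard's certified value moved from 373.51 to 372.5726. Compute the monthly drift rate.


rate = (v2 - v1) / months
= (372.5726 - 373.51) / 14
= -0.9374 / 14
= -0.0670

-0.0670


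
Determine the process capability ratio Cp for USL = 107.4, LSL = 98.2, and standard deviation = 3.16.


Cp = (USL - LSL) / (6 * sigma)
= (107.4 - 98.2) / (6 * 3.16)
= 9.2000 / 18.9600
= 0.4852

0.4852


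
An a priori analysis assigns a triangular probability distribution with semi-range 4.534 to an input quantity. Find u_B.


u_B = half_width / sqrt(6)
u_B = 4.534 / 2.4494897
u_B = 1.8510

1.8510


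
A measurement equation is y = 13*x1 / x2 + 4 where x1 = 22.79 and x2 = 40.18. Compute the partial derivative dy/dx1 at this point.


y = 13*x1 / x2 + 4
dy/dx1 = 13/x2
Evaluate at x2 = 40.18: c1 = 13 / 40.18
c1 = 0.3235

0.3235


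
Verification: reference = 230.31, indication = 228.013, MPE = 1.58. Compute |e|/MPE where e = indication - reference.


e = indication - reference = 228.013 - 230.31 = -2.2970
|e| = 2.2970
ratio = |e| / MPE = 2.2970 / 1.58
ratio = 1.4538

1.4538


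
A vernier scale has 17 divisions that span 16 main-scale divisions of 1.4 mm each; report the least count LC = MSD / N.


LC = MSD / n_div
= 1.4 / 17
= 0.0824

0.0824


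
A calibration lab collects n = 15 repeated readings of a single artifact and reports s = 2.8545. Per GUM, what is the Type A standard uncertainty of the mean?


u_A = s / sqrt(n)
u_A = 2.8545 / sqrt(15)
u_A = 2.8545 / 3.8729833
u_A = 0.7370

0.7370


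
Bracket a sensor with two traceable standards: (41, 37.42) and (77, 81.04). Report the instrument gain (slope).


slope = (y2 - y1) / (x2 - x1)
= (81.04 - 37.42) / (77 - 41)
= 43.6200 / 36
= 1.2117

1.2117


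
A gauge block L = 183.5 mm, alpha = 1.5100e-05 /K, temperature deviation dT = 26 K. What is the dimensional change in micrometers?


dL = L * alpha * dT
= 183.5 * 1.5100e-05 * 26
= 0.0720421 mm
dL_um = 0.0720421 * 1000 = 72.0421 um

72.0421


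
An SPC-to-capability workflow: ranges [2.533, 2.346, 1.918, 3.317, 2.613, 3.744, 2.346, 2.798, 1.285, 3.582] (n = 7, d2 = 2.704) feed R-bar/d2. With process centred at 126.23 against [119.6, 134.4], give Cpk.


R_bar = (2.533 + 2.346 + 1.918 + 3.317 + 2.613 + 3.744 + 2.346 + 2.798 + 1.285 + 3.582) / 10 = 2.6482
sigma = R_bar / d2 = 2.6482 / 2.704 = 0.97936391
Cp = (USL - LSL)/(6*sigma) = (134.4 - 119.6)/(6*0.97936391) = 2.5186
Cpu = (134.4 - 126.23)/(3*0.97936391) = 2.7807
Cpl = (126.23 - 119.6)/(3*0.97936391) = 2.2566
Cpk = min(Cpu, Cpl) = 2.2566

2.2566


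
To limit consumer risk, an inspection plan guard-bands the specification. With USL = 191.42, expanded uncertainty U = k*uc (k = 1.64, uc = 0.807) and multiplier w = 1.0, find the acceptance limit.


U = k * uc = 1.64 * 0.807 = 1.32348
guard band g = w * U = 1.0 * 1.32348 = 1.32348
AL = USL - g = 191.42 - 1.32348
AL = 190.0965

190.0965


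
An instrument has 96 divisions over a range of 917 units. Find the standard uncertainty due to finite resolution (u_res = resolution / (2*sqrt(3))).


resolution = range / divisions
resolution = 917 / 96 = 9.5520833
u_res = resolution / (2*sqrt(3))
u_res = 9.5520833 / 3.4641016
u_res = 2.7574

2.7574


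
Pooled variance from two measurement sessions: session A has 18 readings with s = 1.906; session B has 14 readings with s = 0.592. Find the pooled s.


s_p = sqrt(((n1-1)*s1^2 + (n2-1)*s2^2) / (n1+n2-2))
numerator = (18-1)*1.906^2 + (14-1)*0.592^2 = 61.758212 + 4.556032 = 66.314244
denominator = 18 + 14 - 2 = 30
s_p^2 = 66.314244 / 30 = 2.2104748
s_p = sqrt(2.2104748) = 1.4868

1.4868


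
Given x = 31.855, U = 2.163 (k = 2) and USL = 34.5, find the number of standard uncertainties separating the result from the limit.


u = U / k = 2.163 / 2 = 1.0815
margin = |USL - x| = |34.5 - 31.855| = 2.645
z = margin / u = 2.645 / 1.0815
z = 2.4457

2.4457


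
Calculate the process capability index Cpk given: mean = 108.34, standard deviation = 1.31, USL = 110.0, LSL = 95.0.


Cpu = (USL - mean) / (3*sigma) = (110.0 - 108.34) / (3*1.31) = 0.4224
Cpl = (mean - LSL) / (3*sigma) = (108.34 - 95.0) / (3*1.31) = 3.3944
Cpk = min(Cpu, Cpl) = 0.4224

0.4224


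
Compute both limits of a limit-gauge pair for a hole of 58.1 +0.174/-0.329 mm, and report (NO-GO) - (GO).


GO = nominal - lower_tol (smallest hole = maximum material condition)
GO = 58.1 - 0.329 = 57.771
NO-GO = nominal + upper_tol (largest hole = least material condition)
NO-GO = 58.1 + 0.174 = 58.274
spread = NO-GO - GO = 58.274 - 57.771 = 0.5030

0.5030


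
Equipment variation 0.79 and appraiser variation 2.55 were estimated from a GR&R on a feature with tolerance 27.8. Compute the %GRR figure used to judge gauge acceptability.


GRR = sqrt(EV^2 + AV^2) = sqrt(0.79^2 + 2.55^2) = 2.6695693
%GRR = GRR / tol * 100 = 2.6695693 / 27.8 * 100
%GRR = 9.6028

9.6028


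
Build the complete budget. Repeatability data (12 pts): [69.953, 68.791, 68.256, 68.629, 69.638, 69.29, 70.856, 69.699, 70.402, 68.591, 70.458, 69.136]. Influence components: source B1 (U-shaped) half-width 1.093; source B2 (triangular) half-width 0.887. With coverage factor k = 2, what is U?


mean = (69.953 + 68.791 + 68.256 + 68.629 + 69.638 + 69.29 + 70.856 + 69.699 + 70.402 + 68.591 + 70.458 + 69.136) / 12 = 69.47491667
s = sqrt(sum((x - mean)^2)/(n-1)) = 0.83329264
u_A = s / sqrt(n) = 0.83329264 / sqrt(12) = 0.24055087
u_B1 = 1.093 / sqrt(2) = 0.77286771
u_B2 = 0.887 / sqrt(6) = 0.36211623
uc = sqrt(0.24055087^2 + 0.77286771^2 + 0.36211623^2) = 0.88674539
U = k * uc = 2 * 0.88674539
U = 1.7735

1.7735


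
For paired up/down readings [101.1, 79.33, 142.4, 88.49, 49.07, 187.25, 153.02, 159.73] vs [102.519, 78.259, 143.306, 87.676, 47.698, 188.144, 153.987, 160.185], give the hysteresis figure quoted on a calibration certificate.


|101.1 - 102.519| = 1.4190
|79.33 - 78.259| = 1.0710
|142.4 - 143.306| = 0.9060
|88.49 - 87.676| = 0.8140
|49.07 - 47.698| = 1.3720
|187.25 - 188.144| = 0.8940
|153.02 - 153.987| = 0.9670
|159.73 - 160.185| = 0.4550
hysteresis = max(diffs) = 1.4190

1.4190


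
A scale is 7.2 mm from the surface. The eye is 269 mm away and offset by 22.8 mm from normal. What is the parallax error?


error = h * offset / d
= 7.2 * 22.8 / 269
= 0.6103

0.6103


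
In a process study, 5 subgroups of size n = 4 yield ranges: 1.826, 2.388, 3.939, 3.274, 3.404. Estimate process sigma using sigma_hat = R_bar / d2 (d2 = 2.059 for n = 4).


R_bar = (1.826 + 2.388 + 3.939 + 3.274 + 3.404) / 5
R_bar = 14.831 / 5 = 2.9662
sigma_hat = R_bar / d2 = 2.9662 / 2.059 = 1.4406

1.4406


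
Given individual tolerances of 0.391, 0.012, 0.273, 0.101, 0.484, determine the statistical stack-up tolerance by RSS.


RSS = sqrt(0.391^2 + 0.012^2 + 0.273^2 + 0.101^2 + 0.484^2)
= sqrt(0.472011)
= 0.6870

0.6870


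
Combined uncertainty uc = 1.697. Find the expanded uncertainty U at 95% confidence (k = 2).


U = k * uc
U = 2 * 1.697
U = 3.3940

3.3940


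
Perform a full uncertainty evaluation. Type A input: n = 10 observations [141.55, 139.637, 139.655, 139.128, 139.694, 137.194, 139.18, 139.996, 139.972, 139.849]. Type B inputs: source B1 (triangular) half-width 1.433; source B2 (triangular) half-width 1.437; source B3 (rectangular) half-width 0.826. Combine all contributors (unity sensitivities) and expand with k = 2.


mean = (141.55 + 139.637 + 139.655 + 139.128 + 139.694 + 137.194 + 139.18 + 139.996 + 139.972 + 139.849) / 10 = 139.5855
s = sqrt(sum((x - mean)^2)/(n-1)) = 1.0728388
u_A = s / sqrt(n) = 1.0728388 / sqrt(10) = 0.33926142
u_B1 = 1.433 / sqrt(6) = 0.5850198
u_B2 = 1.437 / sqrt(6) = 0.58665279
u_B3 = 0.826 / sqrt(3) = 0.47689132
uc = sqrt(0.33926142^2 + 0.5850198^2 + 0.58665279^2 + 0.47689132^2) = 1.0143635
U = k * uc = 2 * 1.0143635
U = 2.0287

2.0287


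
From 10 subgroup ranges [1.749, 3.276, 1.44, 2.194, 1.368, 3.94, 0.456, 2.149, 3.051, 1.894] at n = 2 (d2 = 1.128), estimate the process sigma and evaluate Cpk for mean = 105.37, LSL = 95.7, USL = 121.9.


R_bar = (1.749 + 3.276 + 1.44 + 2.194 + 1.368 + 3.94 + 0.456 + 2.149 + 3.051 + 1.894) / 10 = 2.1517
sigma = R_bar / d2 = 2.1517 / 1.128 = 1.9075355
Cp = (USL - LSL)/(6*sigma) = (121.9 - 95.7)/(6*1.9075355) = 2.2892
Cpu = (121.9 - 105.37)/(3*1.9075355) = 2.8885
Cpl = (105.37 - 95.7)/(3*1.9075355) = 1.6898
Cpk = min(Cpu, Cpl) = 1.6898

1.6898


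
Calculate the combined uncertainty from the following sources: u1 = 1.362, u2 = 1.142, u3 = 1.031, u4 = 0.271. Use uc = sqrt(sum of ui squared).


uc = sqrt(1.362^2 + 1.142^2 + 1.031^2 + 0.271^2)
uc = sqrt(4.29561)
uc = 2.0726

2.0726


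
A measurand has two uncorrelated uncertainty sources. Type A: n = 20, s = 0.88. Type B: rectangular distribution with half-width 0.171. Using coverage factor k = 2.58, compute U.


u_A = s / sqrt(n) = 0.88 / sqrt(20) = 0.19677398
u_B = half_width / sqrt(3) = 0.171 / sqrt(3) = 0.098726896
uc = sqrt(u_A^2 + u_B^2) = sqrt(0.19677398^2 + 0.098726896^2) = 0.22015222
U = k * uc = 2.58 * 0.22015222
U = 0.5680

0.5680


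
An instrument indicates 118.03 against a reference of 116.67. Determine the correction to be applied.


Correction = standard - reading
= 116.67 - 118.03
= -1.3600

-1.3600


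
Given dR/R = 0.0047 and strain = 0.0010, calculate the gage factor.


GF = (dR/R) / epsilon
= 0.0047 / 0.0010
= 4.7000

4.7000


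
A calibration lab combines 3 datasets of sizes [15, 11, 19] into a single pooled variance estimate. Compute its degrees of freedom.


nu = sum_i (n_i - 1)
nu = ((15 - 1) + (11 - 1) + (19 - 1))
nu = 14 + 10 + 18
nu = 42

42


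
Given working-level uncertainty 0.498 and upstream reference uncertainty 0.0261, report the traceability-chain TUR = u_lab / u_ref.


TUR = u_lab / u_ref
= 0.498 / 0.0261
= 19.0805

19.0805


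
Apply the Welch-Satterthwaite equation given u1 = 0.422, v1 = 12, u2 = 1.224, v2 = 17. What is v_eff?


uc = sqrt(u1^2 + u2^2) = sqrt(0.422^2 + 1.224^2) = 1.2947046
v_eff = uc^4 / (u1^4/v1 + u2^4/v2)
= 1.2947046^4 / (0.422^4/12 + 1.224^4/17)
= 2.8098476 / 0.13467408
v_eff = 20.8641

20.8641


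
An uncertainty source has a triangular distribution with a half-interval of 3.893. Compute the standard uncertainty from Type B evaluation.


u_B = half_width / sqrt(6)
u_B = 3.893 / 2.4494897
u_B = 1.5893

1.5893


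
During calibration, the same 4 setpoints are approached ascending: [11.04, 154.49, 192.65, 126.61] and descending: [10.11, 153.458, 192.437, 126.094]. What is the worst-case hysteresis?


|11.04 - 10.11| = 0.9300
|154.49 - 153.458| = 1.0320
|192.65 - 192.437| = 0.2130
|126.61 - 126.094| = 0.5160
hysteresis = max(diffs) = 1.0320

1.0320


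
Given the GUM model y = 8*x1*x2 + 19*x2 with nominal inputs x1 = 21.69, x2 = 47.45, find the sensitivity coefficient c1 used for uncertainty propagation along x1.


y = 8*x1*x2 + 19*x2
dy/dx1 = 8*x2
Evaluate at x2 = 47.45: c1 = 8 * 47.45
c1 = 379.6000

379.6000


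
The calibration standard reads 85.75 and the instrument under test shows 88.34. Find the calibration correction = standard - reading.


Correction = standard - reading
= 85.75 - 88.34
= -2.5900

-2.5900


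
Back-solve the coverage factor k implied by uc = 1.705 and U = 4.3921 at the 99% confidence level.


k = U / uc
k = 4.3921 / 1.705
k = 2.576

2.576


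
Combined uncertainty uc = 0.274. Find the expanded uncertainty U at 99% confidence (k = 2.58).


U = k * uc
U = 2.58 * 0.274
U = 0.7069

0.7069


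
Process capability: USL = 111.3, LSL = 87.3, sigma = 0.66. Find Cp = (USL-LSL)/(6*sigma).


Cp = (USL - LSL) / (6 * sigma)
= (111.3 - 87.3) / (6 * 0.66)
= 24.0000 / 3.9600
= 6.0606

6.0606


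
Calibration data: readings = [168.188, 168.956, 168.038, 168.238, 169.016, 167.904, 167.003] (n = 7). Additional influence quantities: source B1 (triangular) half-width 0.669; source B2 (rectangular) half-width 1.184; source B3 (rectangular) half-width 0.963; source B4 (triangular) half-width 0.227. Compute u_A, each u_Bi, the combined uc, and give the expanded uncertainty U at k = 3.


mean = (168.188 + 168.956 + 168.038 + 168.238 + 169.016 + 167.904 + 167.003) / 7 = 168.1918571
s = sqrt(sum((x - mean)^2)/(n-1)) = 0.68132039
u_A = s / sqrt(n) = 0.68132039 / sqrt(7) = 0.2575149
u_B1 = 0.669 / sqrt(6) = 0.27311811
u_B2 = 1.184 / sqrt(3) = 0.68358272
u_B3 = 0.963 / sqrt(3) = 0.55598831
u_B4 = 0.227 / sqrt(6) = 0.092672362
uc = sqrt(0.2575149^2 + 0.27311811^2 + 0.68358272^2 + 0.55598831^2 + 0.092672362^2) = 0.96223902
U = k * uc = 3 * 0.96223902
U = 2.8867

2.8867


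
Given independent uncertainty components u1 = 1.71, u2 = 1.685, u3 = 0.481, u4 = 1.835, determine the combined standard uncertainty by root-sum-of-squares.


uc = sqrt(1.71^2 + 1.685^2 + 0.481^2 + 1.835^2)
uc = sqrt(9.361911)
uc = 3.0597

3.0597


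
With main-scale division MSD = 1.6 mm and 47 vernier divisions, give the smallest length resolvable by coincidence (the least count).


LC = MSD / n_div
= 1.6 / 47
= 0.0340

0.0340


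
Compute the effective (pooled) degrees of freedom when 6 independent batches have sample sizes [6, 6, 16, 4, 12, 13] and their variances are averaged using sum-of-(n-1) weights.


nu = sum_i (n_i - 1)
nu = ((6 - 1) + (6 - 1) + (16 - 1) + (4 - 1) + (12 - 1) + (13 - 1))
nu = 5 + 5 + 15 + 3 + 11 + 12
nu = 51

51


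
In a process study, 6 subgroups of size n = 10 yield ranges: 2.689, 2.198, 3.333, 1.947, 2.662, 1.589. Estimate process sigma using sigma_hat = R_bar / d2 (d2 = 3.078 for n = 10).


R_bar = (2.689 + 2.198 + 3.333 + 1.947 + 2.662 + 1.589) / 6
R_bar = 14.418 / 6 = 2.403
sigma_hat = R_bar / d2 = 2.403 / 3.078 = 0.7807

0.7807


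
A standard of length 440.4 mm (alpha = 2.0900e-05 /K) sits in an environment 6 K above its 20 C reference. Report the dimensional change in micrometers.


dL = L * alpha * dT
= 440.4 * 2.0900e-05 * 6
= 0.0552262 mm
dL_um = 0.0552262 * 1000 = 55.2262 um

55.2262


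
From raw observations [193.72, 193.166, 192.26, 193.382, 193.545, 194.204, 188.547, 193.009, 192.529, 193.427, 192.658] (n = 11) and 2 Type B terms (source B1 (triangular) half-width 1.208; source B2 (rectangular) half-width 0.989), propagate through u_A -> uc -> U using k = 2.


mean = (193.72 + 193.166 + 192.26 + 193.382 + 193.545 + 194.204 + 188.547 + 193.009 + 192.529 + 193.427 + 192.658) / 11 = 192.7679091
s = sqrt(sum((x - mean)^2)/(n-1)) = 1.508112
u_A = s / sqrt(n) = 1.508112 / sqrt(11) = 0.45471288
u_B1 = 1.208 / sqrt(6) = 0.49316393
u_B2 = 0.989 / sqrt(3) = 0.57099942
uc = sqrt(0.45471288^2 + 0.49316393^2 + 0.57099942^2) = 0.88091702
U = k * uc = 2 * 0.88091702
U = 1.7618

1.7618


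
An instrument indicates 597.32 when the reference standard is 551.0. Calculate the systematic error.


Systematic error = measured - true
= 597.32 - 551.0
= 46.3200

46.3200


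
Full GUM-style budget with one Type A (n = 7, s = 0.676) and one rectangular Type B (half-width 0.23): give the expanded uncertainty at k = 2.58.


u_A = s / sqrt(n) = 0.676 / sqrt(7) = 0.25550398
u_B = half_width / sqrt(3) = 0.23 / sqrt(3) = 0.13279056
uc = sqrt(u_A^2 + u_B^2) = sqrt(0.25550398^2 + 0.13279056^2) = 0.28795072
U = k * uc = 2.58 * 0.28795072
U = 0.7429

0.7429


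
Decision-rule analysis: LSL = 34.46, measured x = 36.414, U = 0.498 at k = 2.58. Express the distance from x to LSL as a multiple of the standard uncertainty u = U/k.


u = U / k = 0.498 / 2.58 = 0.19302326
margin = |LSL - x| = |34.46 - 36.414| = 1.954
z = margin / u = 1.954 / 0.19302326
z = 10.1231

10.1231


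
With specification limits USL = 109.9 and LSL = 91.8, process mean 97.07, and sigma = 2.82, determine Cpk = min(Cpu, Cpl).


Cpu = (USL - mean) / (3*sigma) = (109.9 - 97.07) / (3*2.82) = 1.5165
Cpl = (mean - LSL) / (3*sigma) = (97.07 - 91.8) / (3*2.82) = 0.6229
Cpk = min(Cpu, Cpl) = 0.6229

0.6229


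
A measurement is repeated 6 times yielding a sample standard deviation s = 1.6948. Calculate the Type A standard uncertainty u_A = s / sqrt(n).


u_A = s / sqrt(n)
u_A = 1.6948 / sqrt(6)
u_A = 1.6948 / 2.4494897
u_A = 0.6919

0.6919


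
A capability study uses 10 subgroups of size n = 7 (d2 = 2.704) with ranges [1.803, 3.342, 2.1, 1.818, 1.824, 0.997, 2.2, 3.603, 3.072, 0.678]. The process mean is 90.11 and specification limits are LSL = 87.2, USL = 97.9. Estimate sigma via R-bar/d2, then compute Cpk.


R_bar = (1.803 + 3.342 + 2.1 + 1.818 + 1.824 + 0.997 + 2.2 + 3.603 + 3.072 + 0.678) / 10 = 2.1437
sigma = R_bar / d2 = 2.1437 / 2.704 = 0.79278846
Cp = (USL - LSL)/(6*sigma) = (97.9 - 87.2)/(6*0.79278846) = 2.2494
Cpu = (97.9 - 90.11)/(3*0.79278846) = 3.2754
Cpl = (90.11 - 87.2)/(3*0.79278846) = 1.2235
Cpk = min(Cpu, Cpl) = 1.2235

1.2235


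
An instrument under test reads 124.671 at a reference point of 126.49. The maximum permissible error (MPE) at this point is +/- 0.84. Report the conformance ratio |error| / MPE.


e = indication - reference = 124.671 - 126.49 = -1.8190
|e| = 1.8190
ratio = |e| / MPE = 1.8190 / 0.84
ratio = 2.1655

2.1655


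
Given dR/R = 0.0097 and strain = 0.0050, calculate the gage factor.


GF = (dR/R) / epsilon
= 0.0097 / 0.0050
= 1.9400

1.9400


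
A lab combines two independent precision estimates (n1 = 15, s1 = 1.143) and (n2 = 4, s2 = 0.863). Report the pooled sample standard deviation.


s_p = sqrt(((n1-1)*s1^2 + (n2-1)*s2^2) / (n1+n2-2))
numerator = (15-1)*1.143^2 + (4-1)*0.863^2 = 18.290286 + 2.234307 = 20.524593
denominator = 15 + 4 - 2 = 17
s_p^2 = 20.524593 / 17 = 1.207329
s_p = sqrt(1.207329) = 1.0988

1.0988


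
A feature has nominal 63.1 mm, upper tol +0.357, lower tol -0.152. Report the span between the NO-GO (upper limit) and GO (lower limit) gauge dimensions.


GO = nominal - lower_tol (smallest hole = maximum material condition)
GO = 63.1 - 0.152 = 62.948
NO-GO = nominal + upper_tol (largest hole = least material condition)
NO-GO = 63.1 + 0.357 = 63.457
spread = NO-GO - GO = 63.457 - 62.948 = 0.5090

0.5090


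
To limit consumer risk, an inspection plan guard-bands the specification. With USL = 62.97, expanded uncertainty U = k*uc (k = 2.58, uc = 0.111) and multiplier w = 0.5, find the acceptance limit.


U = k * uc = 2.58 * 0.111 = 0.28638
guard band g = w * U = 0.5 * 0.28638 = 0.14319
AL = USL - g = 62.97 - 0.14319
AL = 62.8268

62.8268


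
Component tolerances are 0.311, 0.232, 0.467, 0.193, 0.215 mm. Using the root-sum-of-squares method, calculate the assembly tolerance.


RSS = sqrt(0.311^2 + 0.232^2 + 0.467^2 + 0.193^2 + 0.215^2)
= sqrt(0.452108)
= 0.6724

0.6724


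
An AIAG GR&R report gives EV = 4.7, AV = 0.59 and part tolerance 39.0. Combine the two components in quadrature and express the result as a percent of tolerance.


GRR = sqrt(EV^2 + AV^2) = sqrt(4.7^2 + 0.59^2) = 4.7368872
%GRR = GRR / tol * 100 = 4.7368872 / 39.0 * 100
%GRR = 12.1459

12.1459


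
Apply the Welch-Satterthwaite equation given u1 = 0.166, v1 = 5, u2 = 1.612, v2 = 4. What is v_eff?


uc = sqrt(u1^2 + u2^2) = sqrt(0.166^2 + 1.612^2) = 1.6205246
v_eff = uc^4 / (u1^4/v1 + u2^4/v2)
= 1.6205246^4 / (0.166^4/5 + 1.612^4/4)
= 6.8964011 / 1.6882596
v_eff = 4.0849

4.0849


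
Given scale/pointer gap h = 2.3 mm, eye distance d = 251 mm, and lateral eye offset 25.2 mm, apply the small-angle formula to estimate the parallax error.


error = h * offset / d
= 2.3 * 25.2 / 251
= 0.2309

0.2309


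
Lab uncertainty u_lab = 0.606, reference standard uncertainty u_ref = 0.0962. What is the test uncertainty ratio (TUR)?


TUR = u_lab / u_ref
= 0.606 / 0.0962
= 6.2994

6.2994


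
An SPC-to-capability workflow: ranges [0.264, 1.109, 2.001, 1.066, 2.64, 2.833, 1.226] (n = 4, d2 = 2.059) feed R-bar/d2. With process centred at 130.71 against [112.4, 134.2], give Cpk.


R_bar = (0.264 + 1.109 + 2.001 + 1.066 + 2.64 + 2.833 + 1.226) / 7 = 1.5912857
sigma = R_bar / d2 = 1.5912857 / 2.059 = 0.77284395
Cp = (USL - LSL)/(6*sigma) = (134.2 - 112.4)/(6*0.77284395) = 4.7013
Cpu = (134.2 - 130.71)/(3*0.77284395) = 1.5053
Cpl = (130.71 - 112.4)/(3*0.77284395) = 7.8972
Cpk = min(Cpu, Cpl) = 1.5053

1.5053


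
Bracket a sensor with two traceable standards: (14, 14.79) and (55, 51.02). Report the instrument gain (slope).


slope = (y2 - y1) / (x2 - x1)
= (51.02 - 14.79) / (55 - 14)
= 36.2300 / 41
= 0.8837

0.8837


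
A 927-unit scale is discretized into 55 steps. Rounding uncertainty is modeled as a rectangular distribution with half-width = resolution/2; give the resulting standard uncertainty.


resolution = range / divisions
resolution = 927 / 55 = 16.854545
u_res = resolution / (2*sqrt(3))
u_res = 16.854545 / 3.4641016
u_res = 4.8655

4.8655


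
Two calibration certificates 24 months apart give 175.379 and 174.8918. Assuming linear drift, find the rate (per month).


rate = (v2 - v1) / months
= (174.8918 - 175.379) / 24
= -0.4872 / 24
= -0.0203

-0.0203


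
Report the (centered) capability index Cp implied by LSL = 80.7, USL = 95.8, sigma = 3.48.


Cp = (USL - LSL) / (6 * sigma)
= (95.8 - 80.7) / (6 * 3.48)
= 15.1000 / 20.8800
= 0.7232

0.7232


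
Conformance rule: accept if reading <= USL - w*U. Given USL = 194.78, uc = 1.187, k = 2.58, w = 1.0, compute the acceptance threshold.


U = k * uc = 2.58 * 1.187 = 3.06246
guard band g = w * U = 1.0 * 3.06246 = 3.06246
AL = USL - g = 194.78 - 3.06246
AL = 191.7175

191.7175


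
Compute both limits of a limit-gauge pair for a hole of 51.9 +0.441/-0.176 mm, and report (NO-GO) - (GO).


GO = nominal - lower_tol (smallest hole = maximum material condition)
GO = 51.9 - 0.176 = 51.724
NO-GO = nominal + upper_tol (largest hole = least material condition)
NO-GO = 51.9 + 0.441 = 52.341
spread = NO-GO - GO = 52.341 - 51.724 = 0.6170

0.6170


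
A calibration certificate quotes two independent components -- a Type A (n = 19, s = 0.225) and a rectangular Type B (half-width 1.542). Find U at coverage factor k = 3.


u_A = s / sqrt(n) = 0.225 / sqrt(19) = 0.05161854
u_B = half_width / sqrt(3) = 1.542 / sqrt(3) = 0.89027412
uc = sqrt(u_A^2 + u_B^2) = sqrt(0.05161854^2 + 0.89027412^2) = 0.8917693
U = k * uc = 3 * 0.8917693
U = 2.6753

2.6753


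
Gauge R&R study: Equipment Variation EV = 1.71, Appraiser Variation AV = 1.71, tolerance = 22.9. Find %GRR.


GRR = sqrt(EV^2 + AV^2) = sqrt(1.71^2 + 1.71^2) = 2.4183052
%GRR = GRR / tol * 100 = 2.4183052 / 22.9 * 100
%GRR = 10.5603

10.5603


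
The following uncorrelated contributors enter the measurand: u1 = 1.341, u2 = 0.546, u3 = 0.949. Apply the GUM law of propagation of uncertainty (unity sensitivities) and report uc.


uc = sqrt(1.341^2 + 0.546^2 + 0.949^2)
uc = sqrt(2.996998)
uc = 1.7312

1.7312


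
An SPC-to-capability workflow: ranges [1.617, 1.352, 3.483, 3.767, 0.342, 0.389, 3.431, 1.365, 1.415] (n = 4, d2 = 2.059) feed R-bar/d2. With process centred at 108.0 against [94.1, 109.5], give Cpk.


R_bar = (1.617 + 1.352 + 3.483 + 3.767 + 0.342 + 0.389 + 3.431 + 1.365 + 1.415) / 9 = 1.9067778
sigma = R_bar / d2 = 1.9067778 / 2.059 = 0.92606984
Cp = (USL - LSL)/(6*sigma) = (109.5 - 94.1)/(6*0.92606984) = 2.7716
Cpu = (109.5 - 108.0)/(3*0.92606984) = 0.5399
Cpl = (108.0 - 94.1)/(3*0.92606984) = 5.0032
Cpk = min(Cpu, Cpl) = 0.5399

0.5399


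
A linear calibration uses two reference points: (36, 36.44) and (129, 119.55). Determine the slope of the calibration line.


slope = (y2 - y1) / (x2 - x1)
= (119.55 - 36.44) / (129 - 36)
= 83.1100 / 93
= 0.8937

0.8937


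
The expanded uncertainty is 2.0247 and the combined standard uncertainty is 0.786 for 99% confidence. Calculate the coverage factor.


k = U / uc
k = 2.0247 / 0.786
k = 2.576

2.576


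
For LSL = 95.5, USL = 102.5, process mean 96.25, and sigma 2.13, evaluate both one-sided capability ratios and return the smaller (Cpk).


Cpu = (USL - mean) / (3*sigma) = (102.5 - 96.25) / (3*2.13) = 0.9781
Cpl = (mean - LSL) / (3*sigma) = (96.25 - 95.5) / (3*2.13) = 0.1174
Cpk = min(Cpu, Cpl) = 0.1174

0.1174


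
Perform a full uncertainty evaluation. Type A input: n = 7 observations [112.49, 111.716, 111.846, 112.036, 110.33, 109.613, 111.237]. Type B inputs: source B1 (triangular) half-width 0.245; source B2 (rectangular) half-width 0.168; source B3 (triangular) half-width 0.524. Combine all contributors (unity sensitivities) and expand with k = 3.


mean = (112.49 + 111.716 + 111.846 + 112.036 + 110.33 + 109.613 + 111.237) / 7 = 111.324
s = sqrt(sum((x - mean)^2)/(n-1)) = 1.0178223
u_A = s / sqrt(n) = 1.0178223 / sqrt(7) = 0.38470067
u_B1 = 0.245 / sqrt(6) = 0.10002083
u_B2 = 0.168 / sqrt(3) = 0.096994845
u_B3 = 0.524 / sqrt(6) = 0.2139221
uc = sqrt(0.38470067^2 + 0.10002083^2 + 0.096994845^2 + 0.2139221^2) = 0.46170276
U = k * uc = 3 * 0.46170276
U = 1.3851

1.3851


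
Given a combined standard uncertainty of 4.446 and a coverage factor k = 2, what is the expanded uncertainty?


U = k * uc
U = 2 * 4.446
U = 8.8920

8.8920


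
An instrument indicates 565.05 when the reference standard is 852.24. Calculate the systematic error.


Systematic error = measured - true
= 565.05 - 852.24
= -287.1900

-287.1900


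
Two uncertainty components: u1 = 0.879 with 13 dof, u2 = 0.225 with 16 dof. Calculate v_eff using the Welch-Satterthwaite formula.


uc = sqrt(u1^2 + u2^2) = sqrt(0.879^2 + 0.225^2) = 0.90734007
v_eff = uc^4 / (u1^4/v1 + u2^4/v2)
= 0.90734007^4 / (0.879^4/13 + 0.225^4/16)
= 0.67776691 / 0.046081266
v_eff = 14.7081

14.7081


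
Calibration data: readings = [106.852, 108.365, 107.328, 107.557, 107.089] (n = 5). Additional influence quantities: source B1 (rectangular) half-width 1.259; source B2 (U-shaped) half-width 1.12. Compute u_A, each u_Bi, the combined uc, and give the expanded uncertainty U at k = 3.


mean = (106.852 + 108.365 + 107.328 + 107.557 + 107.089) / 5 = 107.4382
s = sqrt(sum((x - mean)^2)/(n-1)) = 0.58111677
u_A = s / sqrt(n) = 0.58111677 / sqrt(5) = 0.25988332
u_B1 = 1.259 / sqrt(3) = 0.72688399
u_B2 = 1.12 / sqrt(2) = 0.79195959
uc = sqrt(0.25988332^2 + 0.72688399^2 + 0.79195959^2) = 1.1059384
U = k * uc = 3 * 1.1059384
U = 3.3178

3.3178


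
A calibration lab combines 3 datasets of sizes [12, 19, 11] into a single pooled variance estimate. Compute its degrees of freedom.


nu = sum_i (n_i - 1)
nu = ((12 - 1) + (19 - 1) + (11 - 1))
nu = 11 + 18 + 10
nu = 39

39


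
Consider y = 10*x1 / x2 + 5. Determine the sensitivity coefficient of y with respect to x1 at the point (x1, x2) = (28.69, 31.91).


y = 10*x1 / x2 + 5
dy/dx1 = 10/x2
Evaluate at x2 = 31.91: c1 = 10 / 31.91
c1 = 0.3134

0.3134


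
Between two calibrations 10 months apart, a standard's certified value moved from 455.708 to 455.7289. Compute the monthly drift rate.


rate = (v2 - v1) / months
= (455.7289 - 455.708) / 10
= 0.0209 / 10
= 0.0021

0.0021


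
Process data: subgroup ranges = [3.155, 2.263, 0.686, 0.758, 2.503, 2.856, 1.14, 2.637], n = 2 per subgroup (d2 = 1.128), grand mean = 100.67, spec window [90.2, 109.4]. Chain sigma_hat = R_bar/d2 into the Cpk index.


R_bar = (3.155 + 2.263 + 0.686 + 0.758 + 2.503 + 2.856 + 1.14 + 2.637) / 8 = 1.99975
sigma = R_bar / d2 = 1.99975 / 1.128 = 1.772828
Cp = (USL - LSL)/(6*sigma) = (109.4 - 90.2)/(6*1.772828) = 1.8050
Cpu = (109.4 - 100.67)/(3*1.772828) = 1.6414
Cpl = (100.67 - 90.2)/(3*1.772828) = 1.9686
Cpk = min(Cpu, Cpl) = 1.6414

1.6414


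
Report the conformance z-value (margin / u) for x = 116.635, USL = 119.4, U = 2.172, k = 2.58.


u = U / k = 2.172 / 2.58 = 0.84186047
margin = |USL - x| = |119.4 - 116.635| = 2.765
z = margin / u = 2.765 / 0.84186047
z = 3.2844

3.2844


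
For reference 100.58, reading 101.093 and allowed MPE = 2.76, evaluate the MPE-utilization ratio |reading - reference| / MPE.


e = indication - reference = 101.093 - 100.58 = 0.5130
|e| = 0.5130
ratio = |e| / MPE = 0.5130 / 2.76
ratio = 0.1859

0.1859


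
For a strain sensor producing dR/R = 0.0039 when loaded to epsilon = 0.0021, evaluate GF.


GF = (dR/R) / epsilon
= 0.0039 / 0.0021
= 1.8571

1.8571


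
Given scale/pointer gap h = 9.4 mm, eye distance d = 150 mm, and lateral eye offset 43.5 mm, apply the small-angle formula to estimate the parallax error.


error = h * offset / d
= 9.4 * 43.5 / 150
= 2.7260

2.7260


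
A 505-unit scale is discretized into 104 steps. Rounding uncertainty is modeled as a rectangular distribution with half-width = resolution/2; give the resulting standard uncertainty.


resolution = range / divisions
resolution = 505 / 104 = 4.8557692
u_res = resolution / (2*sqrt(3))
u_res = 4.8557692 / 3.4641016
u_res = 1.4017

1.4017


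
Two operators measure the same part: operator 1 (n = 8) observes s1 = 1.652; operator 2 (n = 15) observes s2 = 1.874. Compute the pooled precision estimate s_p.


s_p = sqrt(((n1-1)*s1^2 + (n2-1)*s2^2) / (n1+n2-2))
numerator = (8-1)*1.652^2 + (15-1)*1.874^2 = 19.103728 + 49.166264 = 68.269992
denominator = 8 + 15 - 2 = 21
s_p^2 = 68.269992 / 21 = 3.250952
s_p = sqrt(3.250952) = 1.8030

1.8030


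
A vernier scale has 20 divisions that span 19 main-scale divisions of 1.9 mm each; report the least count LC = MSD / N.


LC = MSD / n_div
= 1.9 / 20
= 0.0950

0.0950


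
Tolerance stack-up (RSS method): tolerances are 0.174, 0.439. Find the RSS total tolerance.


RSS = sqrt(0.174^2 + 0.439^2)
= sqrt(0.222997)
= 0.4722

0.4722


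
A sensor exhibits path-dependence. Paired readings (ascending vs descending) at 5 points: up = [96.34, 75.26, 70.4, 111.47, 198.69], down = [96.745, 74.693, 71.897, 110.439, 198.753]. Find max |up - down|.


|96.34 - 96.745| = 0.4050
|75.26 - 74.693| = 0.5670
|70.4 - 71.897| = 1.4970
|111.47 - 110.439| = 1.0310
|198.69 - 198.753| = 0.0630
hysteresis = max(diffs) = 1.4970

1.4970


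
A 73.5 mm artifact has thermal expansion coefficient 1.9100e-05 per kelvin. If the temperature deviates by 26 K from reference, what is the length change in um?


dL = L * alpha * dT
= 73.5 * 1.9100e-05 * 26
= 0.0365001 mm
dL_um = 0.0365001 * 1000 = 36.5001 um

36.5001
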